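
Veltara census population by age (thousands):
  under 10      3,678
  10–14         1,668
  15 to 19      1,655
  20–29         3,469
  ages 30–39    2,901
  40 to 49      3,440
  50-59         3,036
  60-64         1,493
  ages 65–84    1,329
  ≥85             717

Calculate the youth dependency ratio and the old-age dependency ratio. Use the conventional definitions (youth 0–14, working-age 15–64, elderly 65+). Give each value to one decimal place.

Youth dependency ratio: 33.4
Old-age dependency ratio: 12.8

0–14: 3,678 + 1,668 = 5,346
15–64: 1,655 + 3,469 + 2,901 + 3,440 + 3,036 + 1,493 = 15,994
65+: 1,329 + 717 = 2,046
Youth dependency ratio = 5,346 / 15,994 × 100 = 33.4
Old-age dependency ratio = 2,046 / 15,994 × 100 = 12.8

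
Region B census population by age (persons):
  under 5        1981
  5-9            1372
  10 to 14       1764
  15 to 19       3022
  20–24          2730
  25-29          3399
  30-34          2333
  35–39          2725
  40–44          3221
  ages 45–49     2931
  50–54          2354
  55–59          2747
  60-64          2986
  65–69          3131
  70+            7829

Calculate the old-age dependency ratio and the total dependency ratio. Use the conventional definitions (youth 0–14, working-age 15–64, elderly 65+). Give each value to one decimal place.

Old-age dependency ratio: 38.5
Total dependency ratio: 56.5

0–14: 1981 + 1372 + 1764 = 5117
15–64: 3022 + 2730 + 3399 + 2333 + 2725 + 3221 + 2931 + 2354 + 2747 + 2986 = 28448
65+: 3131 + 7829 = 10960
Old-age dependency ratio = 10960 / 28448 × 100 = 38.5
Total dependency ratio = (5117 + 10960) / 28448 × 100 = 16077 / 28448 × 100 = 56.5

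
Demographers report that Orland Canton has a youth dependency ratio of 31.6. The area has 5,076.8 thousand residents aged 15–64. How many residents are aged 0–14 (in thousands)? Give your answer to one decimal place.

Aged 0–14: 1,604.3

Youth dependency ratio = youth / working-age × 100
31.6 = Y / 5,076.8 × 100
⇒ 1,604.3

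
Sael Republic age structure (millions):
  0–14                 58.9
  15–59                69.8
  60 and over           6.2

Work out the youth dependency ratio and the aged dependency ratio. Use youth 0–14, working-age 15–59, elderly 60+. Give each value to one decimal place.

Youth dependency ratio = 58.9 / 69.8 × 100 = 84.4
Old-age dependency ratio = 6.2 / 69.8 × 100 = 8.9

Youth dependency ratio: 84.4
Old-age dependency ratio: 8.9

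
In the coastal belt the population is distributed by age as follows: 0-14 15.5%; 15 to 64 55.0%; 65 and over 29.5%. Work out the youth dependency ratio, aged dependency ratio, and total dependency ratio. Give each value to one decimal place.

Youth dependency ratio: 28.2
Old-age dependency ratio: 53.6
Total dependency ratio: 81.8

Youth dependency ratio = 15.5 / 55.0 × 100 = 28.2
Old-age dependency ratio = 29.5 / 55.0 × 100 = 53.6
Total dependency ratio = (15.5 + 29.5) / 55.0 × 100 = 45.0 / 55.0 × 100 = 81.8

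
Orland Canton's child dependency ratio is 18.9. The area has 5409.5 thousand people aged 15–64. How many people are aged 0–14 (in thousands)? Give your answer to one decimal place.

Youth dependency ratio = youth / working-age × 100
18.9 = Y / 5409.5 × 100
⇒ 1022.4

Aged 0–14: 1022.4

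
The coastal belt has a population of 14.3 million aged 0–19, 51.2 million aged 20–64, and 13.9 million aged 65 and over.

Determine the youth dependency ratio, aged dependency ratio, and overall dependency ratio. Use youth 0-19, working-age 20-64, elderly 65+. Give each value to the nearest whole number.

Youth dependency ratio = 14.3 / 51.2 × 100 = 28
Old-age dependency ratio = 13.9 / 51.2 × 100 = 27
Total dependency ratio = (14.3 + 13.9) / 51.2 × 100 = 28.2 / 51.2 × 100 = 55

Youth dependency ratio: 28
Old-age dependency ratio: 27
Total dependency ratio: 55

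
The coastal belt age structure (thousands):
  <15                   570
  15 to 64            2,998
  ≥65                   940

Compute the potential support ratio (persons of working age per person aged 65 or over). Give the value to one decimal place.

Potential support ratio: 3.2

Potential support ratio = 2,998 / 940 = 3.2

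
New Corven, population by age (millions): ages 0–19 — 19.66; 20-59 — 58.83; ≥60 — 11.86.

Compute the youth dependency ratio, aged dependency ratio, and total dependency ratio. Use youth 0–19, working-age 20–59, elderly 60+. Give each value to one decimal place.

Youth dependency ratio: 33.4
Old-age dependency ratio: 20.2
Total dependency ratio: 53.6

Youth dependency ratio = 19.66 / 58.83 × 100 = 33.4
Old-age dependency ratio = 11.86 / 58.83 × 100 = 20.2
Total dependency ratio = (19.66 + 11.86) / 58.83 × 100 = 31.52 / 58.83 × 100 = 53.6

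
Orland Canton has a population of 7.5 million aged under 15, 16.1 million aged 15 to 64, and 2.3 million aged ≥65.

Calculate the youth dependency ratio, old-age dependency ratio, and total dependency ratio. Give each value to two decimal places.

Youth dependency ratio: 46.58
Old-age dependency ratio: 14.29
Total dependency ratio: 60.87

Youth dependency ratio = 7.5 / 16.1 × 100 = 46.58
Old-age dependency ratio = 2.3 / 16.1 × 100 = 14.29
Total dependency ratio = (7.5 + 2.3) / 16.1 × 100 = 9.8 / 16.1 × 100 = 60.87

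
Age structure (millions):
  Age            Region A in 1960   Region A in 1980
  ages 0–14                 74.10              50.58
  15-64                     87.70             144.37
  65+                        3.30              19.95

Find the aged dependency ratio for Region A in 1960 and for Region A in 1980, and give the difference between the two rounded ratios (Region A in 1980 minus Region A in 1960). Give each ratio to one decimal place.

Region A in 1960: 3.8
Region A in 1980: 13.8
Difference: +10.0

Region A in 1960: 3.30 / 87.70 × 100 = 3.8
Region A in 1980: 19.95 / 144.37 × 100 = 13.8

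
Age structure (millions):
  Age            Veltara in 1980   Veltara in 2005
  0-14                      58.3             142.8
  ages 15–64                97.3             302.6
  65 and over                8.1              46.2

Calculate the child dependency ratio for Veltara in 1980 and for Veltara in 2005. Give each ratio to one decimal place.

Veltara in 1980: 58.3 / 97.3 × 100 = 59.9
Veltara in 2005: 142.8 / 302.6 × 100 = 47.2

Veltara in 1980: 59.9
Veltara in 2005: 47.2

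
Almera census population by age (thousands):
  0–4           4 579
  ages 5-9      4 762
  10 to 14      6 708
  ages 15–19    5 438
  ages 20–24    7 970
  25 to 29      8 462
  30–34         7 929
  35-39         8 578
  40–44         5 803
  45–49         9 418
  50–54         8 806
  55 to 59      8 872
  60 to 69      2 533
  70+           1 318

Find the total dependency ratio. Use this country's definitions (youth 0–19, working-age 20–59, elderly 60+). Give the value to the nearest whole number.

Total dependency ratio: 38

0–19: 4 579 + 4 762 + 6 708 + 5 438 = 21 487
20–59: 7 970 + 8 462 + 7 929 + 8 578 + 5 803 + 9 418 + 8 806 + 8 872 = 65 838
60+: 2 533 + 1 318 = 3 851
Total dependency ratio = (21 487 + 3 851) / 65 838 × 100 = 25 338 / 65 838 × 100 = 38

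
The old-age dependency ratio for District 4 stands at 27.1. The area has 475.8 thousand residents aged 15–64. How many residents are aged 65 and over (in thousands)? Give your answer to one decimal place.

Old-age dependency ratio = elderly / working-age × 100
27.1 = E / 475.8 × 100
⇒ 128.9

Aged 65 and over: 128.9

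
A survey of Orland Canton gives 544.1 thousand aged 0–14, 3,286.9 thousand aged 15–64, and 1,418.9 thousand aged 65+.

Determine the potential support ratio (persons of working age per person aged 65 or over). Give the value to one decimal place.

Potential support ratio: 2.3

Potential support ratio = 3,286.9 / 1,418.9 = 2.3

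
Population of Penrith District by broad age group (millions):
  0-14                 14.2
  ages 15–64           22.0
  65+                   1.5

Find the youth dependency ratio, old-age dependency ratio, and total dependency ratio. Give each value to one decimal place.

Youth dependency ratio = 14.2 / 22.0 × 100 = 64.5
Old-age dependency ratio = 1.5 / 22.0 × 100 = 6.8
Total dependency ratio = (14.2 + 1.5) / 22.0 × 100 = 15.7 / 22.0 × 100 = 71.4

Youth dependency ratio: 64.5
Old-age dependency ratio: 6.8
Total dependency ratio: 71.4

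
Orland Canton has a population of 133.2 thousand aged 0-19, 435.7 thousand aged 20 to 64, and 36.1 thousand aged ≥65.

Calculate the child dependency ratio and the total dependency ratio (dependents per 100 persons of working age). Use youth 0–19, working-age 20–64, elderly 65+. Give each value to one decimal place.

Youth dependency ratio: 30.6
Total dependency ratio: 38.9

Youth dependency ratio = 133.2 / 435.7 × 100 = 30.6
Total dependency ratio = (133.2 + 36.1) / 435.7 × 100 = 169.3 / 435.7 × 100 = 38.9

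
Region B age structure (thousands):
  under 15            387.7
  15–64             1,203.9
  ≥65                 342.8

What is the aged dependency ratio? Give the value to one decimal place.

Old-age dependency ratio = 342.8 / 1,203.9 × 100 = 28.5

Old-age dependency ratio: 28.5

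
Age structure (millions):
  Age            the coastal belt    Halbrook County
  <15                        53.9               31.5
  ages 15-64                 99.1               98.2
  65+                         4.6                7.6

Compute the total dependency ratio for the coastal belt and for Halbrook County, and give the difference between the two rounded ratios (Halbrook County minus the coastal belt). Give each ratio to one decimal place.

the coastal belt: 59.0
Halbrook County: 39.8
Difference: -19.2

the coastal belt: (53.9 + 4.6) / 99.1 × 100 = 58.5 / 99.1 × 100 = 59.0
Halbrook County: (31.5 + 7.6) / 98.2 × 100 = 39.1 / 98.2 × 100 = 39.8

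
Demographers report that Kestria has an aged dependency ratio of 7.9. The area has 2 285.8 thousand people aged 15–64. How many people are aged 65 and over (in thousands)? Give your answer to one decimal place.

Old-age dependency ratio = elderly / working-age × 100
7.9 = E / 2 285.8 × 100
⇒ 180.6

Aged 65 and over: 180.6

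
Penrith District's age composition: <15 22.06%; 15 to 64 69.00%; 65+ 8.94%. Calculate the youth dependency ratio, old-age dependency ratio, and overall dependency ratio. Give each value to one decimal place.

Youth dependency ratio = 22.06 / 69.00 × 100 = 32.0
Old-age dependency ratio = 8.94 / 69.00 × 100 = 13.0
Total dependency ratio = (22.06 + 8.94) / 69.00 × 100 = 31.00 / 69.00 × 100 = 44.9

Youth dependency ratio: 32.0
Old-age dependency ratio: 13.0
Total dependency ratio: 44.9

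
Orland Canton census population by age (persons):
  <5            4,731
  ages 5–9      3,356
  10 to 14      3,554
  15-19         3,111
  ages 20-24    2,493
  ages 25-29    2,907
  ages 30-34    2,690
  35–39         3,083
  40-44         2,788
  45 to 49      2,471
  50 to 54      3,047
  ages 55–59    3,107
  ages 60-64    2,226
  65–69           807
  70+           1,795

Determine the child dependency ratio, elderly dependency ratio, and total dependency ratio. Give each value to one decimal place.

Youth dependency ratio: 41.7
Old-age dependency ratio: 9.3
Total dependency ratio: 51.0

0–14: 4,731 + 3,356 + 3,554 = 11,641
15–64: 3,111 + 2,493 + 2,907 + 2,690 + 3,083 + 2,788 + 2,471 + 3,047 + 3,107 + 2,226 = 27,923
65+: 807 + 1,795 = 2,602
Youth dependency ratio = 11,641 / 27,923 × 100 = 41.7
Old-age dependency ratio = 2,602 / 27,923 × 100 = 9.3
Total dependency ratio = (11,641 + 2,602) / 27,923 × 100 = 14,243 / 27,923 × 100 = 51.0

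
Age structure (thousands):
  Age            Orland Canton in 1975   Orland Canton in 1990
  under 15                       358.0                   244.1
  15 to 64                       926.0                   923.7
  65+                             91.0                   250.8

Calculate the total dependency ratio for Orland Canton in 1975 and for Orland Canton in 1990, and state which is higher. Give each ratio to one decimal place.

Orland Canton in 1975: 48.5
Orland Canton in 1990: 53.6
Higher: Orland Canton in 1990

Orland Canton in 1975: (358.0 + 91.0) / 926.0 × 100 = 449.0 / 926.0 × 100 = 48.5
Orland Canton in 1990: (244.1 + 250.8) / 923.7 × 100 = 494.9 / 923.7 × 100 = 53.6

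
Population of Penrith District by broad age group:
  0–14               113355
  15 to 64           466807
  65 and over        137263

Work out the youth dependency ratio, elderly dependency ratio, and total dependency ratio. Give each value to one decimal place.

Youth dependency ratio = 113355 / 466807 × 100 = 24.3
Old-age dependency ratio = 137263 / 466807 × 100 = 29.4
Total dependency ratio = (113355 + 137263) / 466807 × 100 = 250618 / 466807 × 100 = 53.7

Youth dependency ratio: 24.3
Old-age dependency ratio: 29.4
Total dependency ratio: 53.7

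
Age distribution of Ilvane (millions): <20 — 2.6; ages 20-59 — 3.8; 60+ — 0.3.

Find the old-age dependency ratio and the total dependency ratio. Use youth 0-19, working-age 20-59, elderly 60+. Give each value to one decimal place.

Old-age dependency ratio: 7.9
Total dependency ratio: 76.3

Old-age dependency ratio = 0.3 / 3.8 × 100 = 7.9
Total dependency ratio = (2.6 + 0.3) / 3.8 × 100 = 2.9 / 3.8 × 100 = 76.3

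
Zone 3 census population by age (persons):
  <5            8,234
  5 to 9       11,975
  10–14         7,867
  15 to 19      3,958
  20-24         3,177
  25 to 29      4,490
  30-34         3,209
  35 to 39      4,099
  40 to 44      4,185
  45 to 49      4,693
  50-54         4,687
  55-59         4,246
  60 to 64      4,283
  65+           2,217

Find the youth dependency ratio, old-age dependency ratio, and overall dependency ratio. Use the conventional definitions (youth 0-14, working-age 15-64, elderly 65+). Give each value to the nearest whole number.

0–14: 8,234 + 11,975 + 7,867 = 28,076
15–64: 3,958 + 3,177 + 4,490 + 3,209 + 4,099 + 4,185 + 4,693 + 4,687 + 4,246 + 4,283 = 41,027
65+: 2,217
Youth dependency ratio = 28,076 / 41,027 × 100 = 68
Old-age dependency ratio = 2,217 / 41,027 × 100 = 5
Total dependency ratio = (28,076 + 2,217) / 41,027 × 100 = 30,293 / 41,027 × 100 = 74

Youth dependency ratio: 68
Old-age dependency ratio: 5
Total dependency ratio: 74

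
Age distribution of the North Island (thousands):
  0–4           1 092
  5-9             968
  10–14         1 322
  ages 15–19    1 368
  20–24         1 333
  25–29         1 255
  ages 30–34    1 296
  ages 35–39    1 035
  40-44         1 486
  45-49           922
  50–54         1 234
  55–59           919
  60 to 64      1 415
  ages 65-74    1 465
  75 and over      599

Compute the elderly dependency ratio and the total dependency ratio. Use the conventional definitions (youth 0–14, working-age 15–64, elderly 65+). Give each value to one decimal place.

0–14: 1 092 + 968 + 1 322 = 3 382
15–64: 1 368 + 1 333 + 1 255 + 1 296 + 1 035 + 1 486 + 922 + 1 234 + 919 + 1 415 = 12 263
65+: 1 465 + 599 = 2 064
Old-age dependency ratio = 2 064 / 12 263 × 100 = 16.8
Total dependency ratio = (3 382 + 2 064) / 12 263 × 100 = 5 446 / 12 263 × 100 = 44.4

Old-age dependency ratio: 16.8
Total dependency ratio: 44.4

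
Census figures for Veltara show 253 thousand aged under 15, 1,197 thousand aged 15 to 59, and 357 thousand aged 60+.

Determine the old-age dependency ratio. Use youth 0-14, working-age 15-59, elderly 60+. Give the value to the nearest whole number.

Old-age dependency ratio: 30

Old-age dependency ratio = 357 / 1,197 × 100 = 30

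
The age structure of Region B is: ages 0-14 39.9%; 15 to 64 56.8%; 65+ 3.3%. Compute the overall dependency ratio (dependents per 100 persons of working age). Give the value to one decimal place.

Total dependency ratio: 76.1

Total dependency ratio = (39.9 + 3.3) / 56.8 × 100 = 43.2 / 56.8 × 100 = 76.1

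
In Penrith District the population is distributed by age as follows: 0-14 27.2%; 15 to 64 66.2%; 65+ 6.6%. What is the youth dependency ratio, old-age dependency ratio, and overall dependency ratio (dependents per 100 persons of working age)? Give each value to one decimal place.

Youth dependency ratio: 41.1
Old-age dependency ratio: 10.0
Total dependency ratio: 51.1

Youth dependency ratio = 27.2 / 66.2 × 100 = 41.1
Old-age dependency ratio = 6.6 / 66.2 × 100 = 10.0
Total dependency ratio = (27.2 + 6.6) / 66.2 × 100 = 33.8 / 66.2 × 100 = 51.1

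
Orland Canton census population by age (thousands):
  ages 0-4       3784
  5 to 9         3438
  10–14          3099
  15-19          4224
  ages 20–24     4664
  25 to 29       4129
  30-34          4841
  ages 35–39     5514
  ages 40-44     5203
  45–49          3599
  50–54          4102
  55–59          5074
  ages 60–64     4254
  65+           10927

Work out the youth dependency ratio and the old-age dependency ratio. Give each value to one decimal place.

Youth dependency ratio: 22.6
Old-age dependency ratio: 24.0

0–14: 3784 + 3438 + 3099 = 10321
15–64: 4224 + 4664 + 4129 + 4841 + 5514 + 5203 + 3599 + 4102 + 5074 + 4254 = 45604
65+: 10927
Youth dependency ratio = 10321 / 45604 × 100 = 22.6
Old-age dependency ratio = 10927 / 45604 × 100 = 24.0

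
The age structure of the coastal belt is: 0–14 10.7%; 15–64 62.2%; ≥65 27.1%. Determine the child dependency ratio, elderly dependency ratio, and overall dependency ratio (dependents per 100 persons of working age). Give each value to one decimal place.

Youth dependency ratio: 17.2
Old-age dependency ratio: 43.6
Total dependency ratio: 60.8

Youth dependency ratio = 10.7 / 62.2 × 100 = 17.2
Old-age dependency ratio = 27.1 / 62.2 × 100 = 43.6
Total dependency ratio = (10.7 + 27.1) / 62.2 × 100 = 37.8 / 62.2 × 100 = 60.8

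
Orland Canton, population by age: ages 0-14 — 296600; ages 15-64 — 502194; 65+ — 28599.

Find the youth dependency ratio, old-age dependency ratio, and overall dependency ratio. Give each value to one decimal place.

Youth dependency ratio = 296600 / 502194 × 100 = 59.1
Old-age dependency ratio = 28599 / 502194 × 100 = 5.7
Total dependency ratio = (296600 + 28599) / 502194 × 100 = 325199 / 502194 × 100 = 64.8

Youth dependency ratio: 59.1
Old-age dependency ratio: 5.7
Total dependency ratio: 64.8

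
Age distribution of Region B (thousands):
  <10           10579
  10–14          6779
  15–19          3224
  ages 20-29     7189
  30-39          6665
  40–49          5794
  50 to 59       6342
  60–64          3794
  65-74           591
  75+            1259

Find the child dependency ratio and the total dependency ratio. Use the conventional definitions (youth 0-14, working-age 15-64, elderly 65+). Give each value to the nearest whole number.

0–14: 10579 + 6779 = 17358
15–64: 3224 + 7189 + 6665 + 5794 + 6342 + 3794 = 33008
65+: 591 + 1259 = 1850
Youth dependency ratio = 17358 / 33008 × 100 = 53
Total dependency ratio = (17358 + 1850) / 33008 × 100 = 19208 / 33008 × 100 = 58

Youth dependency ratio: 53
Total dependency ratio: 58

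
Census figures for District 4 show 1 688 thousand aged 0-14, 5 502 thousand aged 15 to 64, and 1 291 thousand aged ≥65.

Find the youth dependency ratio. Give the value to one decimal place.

Youth dependency ratio: 30.7

Youth dependency ratio = 1 688 / 5 502 × 100 = 30.7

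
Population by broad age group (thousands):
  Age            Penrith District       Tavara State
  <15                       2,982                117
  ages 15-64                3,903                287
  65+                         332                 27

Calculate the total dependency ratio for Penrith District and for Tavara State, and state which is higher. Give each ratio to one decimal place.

Penrith District: 84.9
Tavara State: 50.2
Higher: Penrith District

Penrith District: (2,982 + 332) / 3,903 × 100 = 3,314 / 3,903 × 100 = 84.9
Tavara State: (117 + 27) / 287 × 100 = 144 / 287 × 100 = 50.2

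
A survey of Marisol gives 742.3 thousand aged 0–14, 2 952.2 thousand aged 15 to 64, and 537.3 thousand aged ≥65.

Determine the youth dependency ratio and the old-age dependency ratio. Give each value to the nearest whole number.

Youth dependency ratio = 742.3 / 2 952.2 × 100 = 25
Old-age dependency ratio = 537.3 / 2 952.2 × 100 = 18

Youth dependency ratio: 25
Old-age dependency ratio: 18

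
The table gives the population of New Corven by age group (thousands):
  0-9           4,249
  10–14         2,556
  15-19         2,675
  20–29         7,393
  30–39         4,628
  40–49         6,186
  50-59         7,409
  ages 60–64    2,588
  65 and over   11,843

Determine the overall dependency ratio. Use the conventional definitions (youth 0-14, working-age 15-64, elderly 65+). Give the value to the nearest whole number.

0–14: 4,249 + 2,556 = 6,805
15–64: 2,675 + 7,393 + 4,628 + 6,186 + 7,409 + 2,588 = 30,879
65+: 11,843
Total dependency ratio = (6,805 + 11,843) / 30,879 × 100 = 18,648 / 30,879 × 100 = 60

Total dependency ratio: 60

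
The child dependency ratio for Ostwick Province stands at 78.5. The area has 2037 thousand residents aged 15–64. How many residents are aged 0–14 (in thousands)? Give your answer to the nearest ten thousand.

Aged 0–14: 1600

Youth dependency ratio = youth / working-age × 100
78.5 = Y / 2037 × 100
⇒ 1600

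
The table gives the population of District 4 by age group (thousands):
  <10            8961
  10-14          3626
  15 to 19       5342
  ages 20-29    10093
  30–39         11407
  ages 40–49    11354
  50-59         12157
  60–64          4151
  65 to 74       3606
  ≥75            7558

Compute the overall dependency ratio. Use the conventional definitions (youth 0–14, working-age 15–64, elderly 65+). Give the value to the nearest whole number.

Total dependency ratio: 44

0–14: 8961 + 3626 = 12587
15–64: 5342 + 10093 + 11407 + 11354 + 12157 + 4151 = 54504
65+: 3606 + 7558 = 11164
Total dependency ratio = (12587 + 11164) / 54504 × 100 = 23751 / 54504 × 100 = 44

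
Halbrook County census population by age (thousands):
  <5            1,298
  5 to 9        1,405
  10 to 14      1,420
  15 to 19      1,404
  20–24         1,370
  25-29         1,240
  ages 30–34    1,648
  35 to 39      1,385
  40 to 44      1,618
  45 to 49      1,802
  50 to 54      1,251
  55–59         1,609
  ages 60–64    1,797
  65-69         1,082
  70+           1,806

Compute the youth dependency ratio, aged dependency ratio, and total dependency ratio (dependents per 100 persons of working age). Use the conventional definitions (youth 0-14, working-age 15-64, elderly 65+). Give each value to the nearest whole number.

0–14: 1,298 + 1,405 + 1,420 = 4,123
15–64: 1,404 + 1,370 + 1,240 + 1,648 + 1,385 + 1,618 + 1,802 + 1,251 + 1,609 + 1,797 = 15,124
65+: 1,082 + 1,806 = 2,888
Youth dependency ratio = 4,123 / 15,124 × 100 = 27
Old-age dependency ratio = 2,888 / 15,124 × 100 = 19
Total dependency ratio = (4,123 + 2,888) / 15,124 × 100 = 7,011 / 15,124 × 100 = 46

Youth dependency ratio: 27
Old-age dependency ratio: 19
Total dependency ratio: 46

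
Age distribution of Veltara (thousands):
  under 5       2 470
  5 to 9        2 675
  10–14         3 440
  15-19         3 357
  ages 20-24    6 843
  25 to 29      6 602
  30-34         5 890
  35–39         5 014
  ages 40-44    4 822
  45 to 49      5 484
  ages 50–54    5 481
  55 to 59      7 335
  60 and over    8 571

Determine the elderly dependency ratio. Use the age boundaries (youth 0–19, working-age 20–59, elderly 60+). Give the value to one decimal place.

0–19: 2 470 + 2 675 + 3 440 + 3 357 = 11 942
20–59: 6 843 + 6 602 + 5 890 + 5 014 + 4 822 + 5 484 + 5 481 + 7 335 = 47 471
60+: 8 571
Old-age dependency ratio = 8 571 / 47 471 × 100 = 18.1

Old-age dependency ratio: 18.1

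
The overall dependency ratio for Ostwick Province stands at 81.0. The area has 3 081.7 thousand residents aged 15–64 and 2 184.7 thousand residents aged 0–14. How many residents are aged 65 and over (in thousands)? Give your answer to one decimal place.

Total dependency ratio = (youth + elderly) / working-age × 100
81.0 = (2 184.7 + E) / 3 081.7 × 100
⇒ 311.5

Aged 65 and over: 311.5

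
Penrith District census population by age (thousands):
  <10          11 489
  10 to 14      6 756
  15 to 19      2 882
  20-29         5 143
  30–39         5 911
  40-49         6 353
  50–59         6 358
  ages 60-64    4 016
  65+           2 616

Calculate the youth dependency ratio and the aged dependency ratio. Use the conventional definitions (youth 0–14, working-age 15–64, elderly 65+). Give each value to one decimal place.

0–14: 11 489 + 6 756 = 18 245
15–64: 2 882 + 5 143 + 5 911 + 6 353 + 6 358 + 4 016 = 30 663
65+: 2 616
Youth dependency ratio = 18 245 / 30 663 × 100 = 59.5
Old-age dependency ratio = 2 616 / 30 663 × 100 = 8.5

Youth dependency ratio: 59.5
Old-age dependency ratio: 8.5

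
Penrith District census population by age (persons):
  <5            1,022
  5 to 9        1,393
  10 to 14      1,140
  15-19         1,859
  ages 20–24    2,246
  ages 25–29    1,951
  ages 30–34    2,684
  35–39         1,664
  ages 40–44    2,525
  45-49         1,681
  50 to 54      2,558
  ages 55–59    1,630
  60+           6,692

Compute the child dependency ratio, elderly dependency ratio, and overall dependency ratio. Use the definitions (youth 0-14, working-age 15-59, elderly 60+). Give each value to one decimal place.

0–14: 1,022 + 1,393 + 1,140 = 3,555
15–59: 1,859 + 2,246 + 1,951 + 2,684 + 1,664 + 2,525 + 1,681 + 2,558 + 1,630 = 18,798
60+: 6,692
Youth dependency ratio = 3,555 / 18,798 × 100 = 18.9
Old-age dependency ratio = 6,692 / 18,798 × 100 = 35.6
Total dependency ratio = (3,555 + 6,692) / 18,798 × 100 = 10,247 / 18,798 × 100 = 54.5

Youth dependency ratio: 18.9
Old-age dependency ratio: 35.6
Total dependency ratio: 54.5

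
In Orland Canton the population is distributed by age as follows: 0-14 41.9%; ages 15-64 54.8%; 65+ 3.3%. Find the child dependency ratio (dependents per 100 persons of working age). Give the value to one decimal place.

Youth dependency ratio = 41.9 / 54.8 × 100 = 76.5

Youth dependency ratio: 76.5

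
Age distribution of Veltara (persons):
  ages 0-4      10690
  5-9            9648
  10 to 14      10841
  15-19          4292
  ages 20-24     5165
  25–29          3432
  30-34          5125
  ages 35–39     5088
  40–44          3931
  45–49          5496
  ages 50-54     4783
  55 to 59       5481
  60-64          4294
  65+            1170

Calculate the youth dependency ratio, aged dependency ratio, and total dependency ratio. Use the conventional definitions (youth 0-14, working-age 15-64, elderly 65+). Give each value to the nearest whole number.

0–14: 10690 + 9648 + 10841 = 31179
15–64: 4292 + 5165 + 3432 + 5125 + 5088 + 3931 + 5496 + 4783 + 5481 + 4294 = 47087
65+: 1170
Youth dependency ratio = 31179 / 47087 × 100 = 66
Old-age dependency ratio = 1170 / 47087 × 100 = 2
Total dependency ratio = (31179 + 1170) / 47087 × 100 = 32349 / 47087 × 100 = 69

Youth dependency ratio: 66
Old-age dependency ratio: 2
Total dependency ratio: 69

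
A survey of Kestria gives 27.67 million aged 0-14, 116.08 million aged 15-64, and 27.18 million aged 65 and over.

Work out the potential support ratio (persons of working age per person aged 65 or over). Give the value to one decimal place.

Potential support ratio = 116.08 / 27.18 = 4.3

Potential support ratio: 4.3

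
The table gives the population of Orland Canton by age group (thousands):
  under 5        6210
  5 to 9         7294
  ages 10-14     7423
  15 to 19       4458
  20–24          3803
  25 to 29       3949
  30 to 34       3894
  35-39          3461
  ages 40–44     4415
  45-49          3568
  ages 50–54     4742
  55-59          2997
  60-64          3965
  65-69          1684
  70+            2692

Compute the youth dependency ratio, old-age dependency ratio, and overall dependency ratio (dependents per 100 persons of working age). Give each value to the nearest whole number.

Youth dependency ratio: 53
Old-age dependency ratio: 11
Total dependency ratio: 64

0–14: 6210 + 7294 + 7423 = 20927
15–64: 4458 + 3803 + 3949 + 3894 + 3461 + 4415 + 3568 + 4742 + 2997 + 3965 = 39252
65+: 1684 + 2692 = 4376
Youth dependency ratio = 20927 / 39252 × 100 = 53
Old-age dependency ratio = 4376 / 39252 × 100 = 11
Total dependency ratio = (20927 + 4376) / 39252 × 100 = 25303 / 39252 × 100 = 64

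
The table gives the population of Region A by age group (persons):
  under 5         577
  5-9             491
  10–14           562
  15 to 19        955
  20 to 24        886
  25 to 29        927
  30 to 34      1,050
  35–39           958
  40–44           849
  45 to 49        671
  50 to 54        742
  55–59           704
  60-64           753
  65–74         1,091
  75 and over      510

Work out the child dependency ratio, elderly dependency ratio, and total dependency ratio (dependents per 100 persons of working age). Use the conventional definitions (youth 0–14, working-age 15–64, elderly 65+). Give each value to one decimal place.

0–14: 577 + 491 + 562 = 1,630
15–64: 955 + 886 + 927 + 1,050 + 958 + 849 + 671 + 742 + 704 + 753 = 8,495
65+: 1,091 + 510 = 1,601
Youth dependency ratio = 1,630 / 8,495 × 100 = 19.2
Old-age dependency ratio = 1,601 / 8,495 × 100 = 18.8
Total dependency ratio = (1,630 + 1,601) / 8,495 × 100 = 3,231 / 8,495 × 100 = 38.0

Youth dependency ratio: 19.2
Old-age dependency ratio: 18.8
Total dependency ratio: 38.0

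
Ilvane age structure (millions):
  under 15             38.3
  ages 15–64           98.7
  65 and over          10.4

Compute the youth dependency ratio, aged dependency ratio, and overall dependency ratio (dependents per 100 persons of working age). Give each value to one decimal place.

Youth dependency ratio: 38.8
Old-age dependency ratio: 10.5
Total dependency ratio: 49.3

Youth dependency ratio = 38.3 / 98.7 × 100 = 38.8
Old-age dependency ratio = 10.4 / 98.7 × 100 = 10.5
Total dependency ratio = (38.3 + 10.4) / 98.7 × 100 = 48.7 / 98.7 × 100 = 49.3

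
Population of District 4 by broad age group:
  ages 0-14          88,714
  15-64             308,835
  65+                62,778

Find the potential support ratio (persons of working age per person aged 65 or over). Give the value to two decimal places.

Potential support ratio: 4.92

Potential support ratio = 308,835 / 62,778 = 4.92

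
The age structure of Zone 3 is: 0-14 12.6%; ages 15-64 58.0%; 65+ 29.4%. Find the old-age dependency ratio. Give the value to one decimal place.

Old-age dependency ratio = 29.4 / 58.0 × 100 = 50.7

Old-age dependency ratio: 50.7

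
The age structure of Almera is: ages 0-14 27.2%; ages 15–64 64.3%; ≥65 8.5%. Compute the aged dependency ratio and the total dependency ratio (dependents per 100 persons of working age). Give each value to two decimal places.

Old-age dependency ratio = 8.5 / 64.3 × 100 = 13.22
Total dependency ratio = (27.2 + 8.5) / 64.3 × 100 = 35.7 / 64.3 × 100 = 55.52

Old-age dependency ratio: 13.22
Total dependency ratio: 55.52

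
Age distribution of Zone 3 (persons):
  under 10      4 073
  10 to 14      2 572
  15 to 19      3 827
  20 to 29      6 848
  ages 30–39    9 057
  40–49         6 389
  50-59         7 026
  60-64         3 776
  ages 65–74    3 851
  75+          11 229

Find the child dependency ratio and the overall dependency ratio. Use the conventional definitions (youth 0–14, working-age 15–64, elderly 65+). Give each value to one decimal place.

Youth dependency ratio: 18.0
Total dependency ratio: 58.8

0–14: 4 073 + 2 572 = 6 645
15–64: 3 827 + 6 848 + 9 057 + 6 389 + 7 026 + 3 776 = 36 923
65+: 3 851 + 11 229 = 15 080
Youth dependency ratio = 6 645 / 36 923 × 100 = 18.0
Total dependency ratio = (6 645 + 15 080) / 36 923 × 100 = 21 725 / 36 923 × 100 = 58.8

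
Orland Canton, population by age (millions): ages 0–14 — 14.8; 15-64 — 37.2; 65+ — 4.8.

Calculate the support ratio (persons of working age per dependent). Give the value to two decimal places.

Support ratio = 37.2 / (14.8 + 4.8) = 37.2 / 19.6 = 1.90

Support ratio: 1.90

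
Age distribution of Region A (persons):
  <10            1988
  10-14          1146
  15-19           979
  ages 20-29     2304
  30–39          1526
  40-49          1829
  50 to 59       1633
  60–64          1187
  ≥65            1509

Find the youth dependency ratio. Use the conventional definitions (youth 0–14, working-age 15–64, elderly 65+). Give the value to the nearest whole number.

Youth dependency ratio: 33

0–14: 1988 + 1146 = 3134
15–64: 979 + 2304 + 1526 + 1829 + 1633 + 1187 = 9458
65+: 1509
Youth dependency ratio = 3134 / 9458 × 100 = 33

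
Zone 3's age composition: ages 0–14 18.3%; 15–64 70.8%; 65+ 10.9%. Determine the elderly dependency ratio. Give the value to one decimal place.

Old-age dependency ratio: 15.4

Old-age dependency ratio = 10.9 / 70.8 × 100 = 15.4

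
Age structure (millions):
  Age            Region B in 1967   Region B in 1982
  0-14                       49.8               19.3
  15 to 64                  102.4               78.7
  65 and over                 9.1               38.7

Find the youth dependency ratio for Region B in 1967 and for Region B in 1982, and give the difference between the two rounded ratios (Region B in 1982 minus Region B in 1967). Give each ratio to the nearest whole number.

Region B in 1967: 49
Region B in 1982: 25
Difference: -24

Region B in 1967: 49.8 / 102.4 × 100 = 49
Region B in 1982: 19.3 / 78.7 × 100 = 25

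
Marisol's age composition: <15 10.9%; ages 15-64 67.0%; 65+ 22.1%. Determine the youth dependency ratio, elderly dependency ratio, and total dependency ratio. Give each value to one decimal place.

Youth dependency ratio: 16.3
Old-age dependency ratio: 33.0
Total dependency ratio: 49.3

Youth dependency ratio = 10.9 / 67.0 × 100 = 16.3
Old-age dependency ratio = 22.1 / 67.0 × 100 = 33.0
Total dependency ratio = (10.9 + 22.1) / 67.0 × 100 = 33.0 / 67.0 × 100 = 49.3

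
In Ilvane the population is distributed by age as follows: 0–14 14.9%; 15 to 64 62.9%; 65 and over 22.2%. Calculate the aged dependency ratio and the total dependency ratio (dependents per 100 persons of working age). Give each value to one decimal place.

Old-age dependency ratio: 35.3
Total dependency ratio: 59.0

Old-age dependency ratio = 22.2 / 62.9 × 100 = 35.3
Total dependency ratio = (14.9 + 22.2) / 62.9 × 100 = 37.1 / 62.9 × 100 = 59.0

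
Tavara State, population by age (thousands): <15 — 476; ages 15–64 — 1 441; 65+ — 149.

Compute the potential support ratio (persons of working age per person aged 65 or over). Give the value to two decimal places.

Potential support ratio = 1 441 / 149 = 9.67

Potential support ratio: 9.67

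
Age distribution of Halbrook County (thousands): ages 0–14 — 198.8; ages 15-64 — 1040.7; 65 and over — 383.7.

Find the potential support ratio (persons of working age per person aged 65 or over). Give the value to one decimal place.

Potential support ratio = 1040.7 / 383.7 = 2.7

Potential support ratio: 2.7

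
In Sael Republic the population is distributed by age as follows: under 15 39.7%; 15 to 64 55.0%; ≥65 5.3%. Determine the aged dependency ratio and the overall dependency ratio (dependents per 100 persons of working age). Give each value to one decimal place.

Old-age dependency ratio: 9.6
Total dependency ratio: 81.8

Old-age dependency ratio = 5.3 / 55.0 × 100 = 9.6
Total dependency ratio = (39.7 + 5.3) / 55.0 × 100 = 45.0 / 55.0 × 100 = 81.8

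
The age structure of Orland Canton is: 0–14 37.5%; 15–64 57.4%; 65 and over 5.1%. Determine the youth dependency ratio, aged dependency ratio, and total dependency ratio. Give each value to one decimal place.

Youth dependency ratio = 37.5 / 57.4 × 100 = 65.3
Old-age dependency ratio = 5.1 / 57.4 × 100 = 8.9
Total dependency ratio = (37.5 + 5.1) / 57.4 × 100 = 42.6 / 57.4 × 100 = 74.2

Youth dependency ratio: 65.3
Old-age dependency ratio: 8.9
Total dependency ratio: 74.2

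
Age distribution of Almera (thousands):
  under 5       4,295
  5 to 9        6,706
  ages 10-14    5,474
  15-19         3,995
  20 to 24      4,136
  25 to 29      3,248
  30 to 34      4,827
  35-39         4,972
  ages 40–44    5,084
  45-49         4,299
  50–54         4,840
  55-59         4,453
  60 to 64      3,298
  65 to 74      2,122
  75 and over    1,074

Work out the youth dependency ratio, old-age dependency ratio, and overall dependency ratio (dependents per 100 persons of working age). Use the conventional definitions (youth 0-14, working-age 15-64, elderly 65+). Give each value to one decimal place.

0–14: 4,295 + 6,706 + 5,474 = 16,475
15–64: 3,995 + 4,136 + 3,248 + 4,827 + 4,972 + 5,084 + 4,299 + 4,840 + 4,453 + 3,298 = 43,152
65+: 2,122 + 1,074 = 3,196
Youth dependency ratio = 16,475 / 43,152 × 100 = 38.2
Old-age dependency ratio = 3,196 / 43,152 × 100 = 7.4
Total dependency ratio = (16,475 + 3,196) / 43,152 × 100 = 19,671 / 43,152 × 100 = 45.6

Youth dependency ratio: 38.2
Old-age dependency ratio: 7.4
Total dependency ratio: 45.6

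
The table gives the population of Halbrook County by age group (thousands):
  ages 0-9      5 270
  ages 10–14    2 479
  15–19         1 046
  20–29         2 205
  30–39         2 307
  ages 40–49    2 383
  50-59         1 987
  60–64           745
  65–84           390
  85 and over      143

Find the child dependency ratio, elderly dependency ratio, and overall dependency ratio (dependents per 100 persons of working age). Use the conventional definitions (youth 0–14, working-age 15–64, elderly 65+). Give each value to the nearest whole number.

Youth dependency ratio: 73
Old-age dependency ratio: 5
Total dependency ratio: 78

0–14: 5 270 + 2 479 = 7 749
15–64: 1 046 + 2 205 + 2 307 + 2 383 + 1 987 + 745 = 10 673
65+: 390 + 143 = 533
Youth dependency ratio = 7 749 / 10 673 × 100 = 73
Old-age dependency ratio = 533 / 10 673 × 100 = 5
Total dependency ratio = (7 749 + 533) / 10 673 × 100 = 8 282 / 10 673 × 100 = 78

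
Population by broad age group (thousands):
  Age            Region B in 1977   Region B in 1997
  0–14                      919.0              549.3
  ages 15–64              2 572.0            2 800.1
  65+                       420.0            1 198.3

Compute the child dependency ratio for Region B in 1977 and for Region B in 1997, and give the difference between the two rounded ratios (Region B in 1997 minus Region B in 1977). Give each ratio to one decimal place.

Region B in 1977: 35.7
Region B in 1997: 19.6
Difference: -16.1

Region B in 1977: 919.0 / 2 572.0 × 100 = 35.7
Region B in 1997: 549.3 / 2 800.1 × 100 = 19.6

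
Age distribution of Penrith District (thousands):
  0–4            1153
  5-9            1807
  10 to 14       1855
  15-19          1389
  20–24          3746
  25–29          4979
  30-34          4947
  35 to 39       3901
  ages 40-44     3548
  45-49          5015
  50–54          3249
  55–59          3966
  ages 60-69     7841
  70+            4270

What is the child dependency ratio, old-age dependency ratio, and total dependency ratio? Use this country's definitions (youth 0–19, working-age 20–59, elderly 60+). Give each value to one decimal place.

0–19: 1153 + 1807 + 1855 + 1389 = 6204
20–59: 3746 + 4979 + 4947 + 3901 + 3548 + 5015 + 3249 + 3966 = 33351
60+: 7841 + 4270 = 12111
Youth dependency ratio = 6204 / 33351 × 100 = 18.6
Old-age dependency ratio = 12111 / 33351 × 100 = 36.3
Total dependency ratio = (6204 + 12111) / 33351 × 100 = 18315 / 33351 × 100 = 54.9

Youth dependency ratio: 18.6
Old-age dependency ratio: 36.3
Total dependency ratio: 54.9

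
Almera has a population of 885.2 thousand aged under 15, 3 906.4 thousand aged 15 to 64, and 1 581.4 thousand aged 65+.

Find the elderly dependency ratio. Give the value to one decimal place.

Old-age dependency ratio = 1 581.4 / 3 906.4 × 100 = 40.5

Old-age dependency ratio: 40.5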